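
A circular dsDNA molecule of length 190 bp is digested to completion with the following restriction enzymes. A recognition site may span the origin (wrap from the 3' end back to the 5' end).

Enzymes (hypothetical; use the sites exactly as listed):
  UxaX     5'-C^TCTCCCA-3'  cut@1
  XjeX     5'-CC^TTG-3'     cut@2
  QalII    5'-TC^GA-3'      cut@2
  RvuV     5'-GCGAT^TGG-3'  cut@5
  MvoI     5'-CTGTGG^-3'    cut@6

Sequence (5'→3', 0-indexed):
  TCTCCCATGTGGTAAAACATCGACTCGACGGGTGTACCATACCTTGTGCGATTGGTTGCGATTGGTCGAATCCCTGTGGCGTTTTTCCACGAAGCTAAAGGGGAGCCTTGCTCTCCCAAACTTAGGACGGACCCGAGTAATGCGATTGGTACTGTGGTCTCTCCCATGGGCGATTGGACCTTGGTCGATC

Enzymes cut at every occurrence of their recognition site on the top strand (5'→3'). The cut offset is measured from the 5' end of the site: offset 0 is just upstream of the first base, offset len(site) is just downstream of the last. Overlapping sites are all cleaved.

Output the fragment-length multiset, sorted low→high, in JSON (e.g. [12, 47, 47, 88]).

[2,4,4,5,5,6,6,9,10,11,12,15,17,21,28,35]

Per-enzyme occurrences:
  UxaX CTCTCCCA/1: at [110, 158, 189] ⇒ [0, 111, 159]
  XjeX CCTTG/2: at [41, 105, 178] ⇒ [43, 107, 180]
  QalII TCGA/2: at [19, 24, 65, 184] ⇒ [21, 26, 67, 186]
  RvuV GCGATTGG/5: at [47, 57, 141, 169] ⇒ [52, 62, 146, 174]
  MvoI CTGTGG/6: at [73, 151] ⇒ [79, 157]

Pooled cuts: [0, 21, 26, 43, 52, 62, 67, 79, 107, 111, 146, 157, 159, 174, 180, 186]

Fragments:
  0→21: 21 bp
  21→26: 5 bp
  26→43: 17 bp
  43→52: 9 bp
  52→62: 10 bp
  62→67: 5 bp
  67→79: 12 bp
  79→107: 28 bp
  107→111: 4 bp
  111→146: 35 bp
  146→157: 11 bp
  157→159: 2 bp
  159→174: 15 bp
  174→180: 6 bp
  180→186: 6 bp
  186→0 (wrap): 190-186+0 = 4 bp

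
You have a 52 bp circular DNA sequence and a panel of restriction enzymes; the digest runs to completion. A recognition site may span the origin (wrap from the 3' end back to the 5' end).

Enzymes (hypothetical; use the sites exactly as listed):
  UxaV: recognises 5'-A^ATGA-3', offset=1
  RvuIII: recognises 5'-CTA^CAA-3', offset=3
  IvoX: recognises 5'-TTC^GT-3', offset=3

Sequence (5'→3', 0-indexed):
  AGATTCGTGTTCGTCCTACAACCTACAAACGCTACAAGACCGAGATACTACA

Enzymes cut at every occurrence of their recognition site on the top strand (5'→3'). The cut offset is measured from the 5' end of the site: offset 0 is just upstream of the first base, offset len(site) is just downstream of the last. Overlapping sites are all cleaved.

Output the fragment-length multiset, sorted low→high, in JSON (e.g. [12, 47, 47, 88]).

[6,6,7,8,9,16]

Scan for sites:
  UxaV (AATGA, off=1): no sites
  RvuIII CTACAA/3: at [15, 22, 31, 47] ⇒ [18, 25, 34, 50]
  IvoX TTCGT/3: at [3, 9] ⇒ [6, 12]

All cut coordinates (distinct, sorted): [6, 12, 18, 25, 34, 50]

Fragments:
  6→12: 6 bp
  12→18: 6 bp
  18→25: 7 bp
  25→34: 9 bp
  34→50: 16 bp
  50→6 (wrap): 52-50+6 = 8 bp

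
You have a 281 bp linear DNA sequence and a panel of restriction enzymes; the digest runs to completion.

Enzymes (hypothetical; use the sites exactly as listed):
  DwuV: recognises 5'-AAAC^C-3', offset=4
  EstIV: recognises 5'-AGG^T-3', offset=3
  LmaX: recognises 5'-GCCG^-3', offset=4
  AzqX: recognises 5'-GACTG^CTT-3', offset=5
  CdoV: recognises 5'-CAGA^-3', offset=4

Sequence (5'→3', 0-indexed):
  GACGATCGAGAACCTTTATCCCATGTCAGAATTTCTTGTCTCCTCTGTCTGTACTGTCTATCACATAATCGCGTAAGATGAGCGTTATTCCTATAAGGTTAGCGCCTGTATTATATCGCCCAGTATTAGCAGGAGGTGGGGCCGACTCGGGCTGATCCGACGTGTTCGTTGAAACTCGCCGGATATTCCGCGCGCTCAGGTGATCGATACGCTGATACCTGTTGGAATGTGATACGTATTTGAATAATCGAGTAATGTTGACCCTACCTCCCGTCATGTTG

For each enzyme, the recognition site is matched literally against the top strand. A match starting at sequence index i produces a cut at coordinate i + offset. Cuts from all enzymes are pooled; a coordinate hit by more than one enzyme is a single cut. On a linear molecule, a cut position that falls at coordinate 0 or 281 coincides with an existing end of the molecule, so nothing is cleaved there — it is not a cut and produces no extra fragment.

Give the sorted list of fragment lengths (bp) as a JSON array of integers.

[8,19,30,37,38,68,81]

Per-enzyme occurrences:
  DwuV (AAACC, off=4): no sites
  EstIV (AGGT, off=3): starts [95, 133, 197] → cuts [98, 136, 200]
  LmaX (GCCG, off=4): starts [140, 177] → cuts [144, 181]
  AzqX (GACTGCTT, off=5): no sites
  CdoV (CAGA, off=4): starts [26] → cuts [30]

All cut coordinates (distinct, sorted): [30, 98, 136, 144, 181, 200]

Fragment lengths:
  [0,30): 30 bp
  [30,98): 68 bp
  [98,136): 38 bp
  [136,144): 8 bp
  [144,181): 37 bp
  [181,200): 19 bp
  [200,281): 81 bp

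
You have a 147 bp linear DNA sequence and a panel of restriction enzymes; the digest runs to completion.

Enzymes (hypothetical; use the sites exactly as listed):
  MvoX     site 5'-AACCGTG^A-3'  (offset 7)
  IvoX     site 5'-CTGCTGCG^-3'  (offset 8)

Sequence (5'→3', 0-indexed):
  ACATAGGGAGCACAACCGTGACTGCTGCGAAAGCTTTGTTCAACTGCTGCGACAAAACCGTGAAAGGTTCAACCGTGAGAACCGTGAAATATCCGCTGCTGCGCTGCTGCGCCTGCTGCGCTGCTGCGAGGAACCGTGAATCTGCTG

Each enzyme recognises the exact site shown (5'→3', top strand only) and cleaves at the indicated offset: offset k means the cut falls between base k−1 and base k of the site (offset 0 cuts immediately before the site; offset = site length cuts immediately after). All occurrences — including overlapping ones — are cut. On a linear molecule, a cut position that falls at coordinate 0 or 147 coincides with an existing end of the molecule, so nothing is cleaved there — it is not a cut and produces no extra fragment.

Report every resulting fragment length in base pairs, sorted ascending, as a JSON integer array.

Per-enzyme occurrences:
  MvoX (AACCGTGA, off=7): starts [13, 55, 70, 79, 131] → cuts [20, 62, 77, 86, 138]
  IvoX (CTGCTGCG, off=8): starts [21, 43, 95, 103, 112, 120] → cuts [29, 51, 103, 111, 120, 128]

All cut coordinates (distinct, sorted): [20, 29, 51, 62, 77, 86, 103, 111, 120, 128, 138]

Fragment lengths:
  [0,20): 20 bp
  [20,29): 9 bp
  [29,51): 22 bp
  [51,62): 11 bp
  [62,77): 15 bp
  [77,86): 9 bp
  [86,103): 17 bp
  [103,111): 8 bp
  [111,120): 9 bp
  [120,128): 8 bp
  [128,138): 10 bp
  [138,147): 9 bp

[8,8,9,9,9,9,10,11,15,17,20,22]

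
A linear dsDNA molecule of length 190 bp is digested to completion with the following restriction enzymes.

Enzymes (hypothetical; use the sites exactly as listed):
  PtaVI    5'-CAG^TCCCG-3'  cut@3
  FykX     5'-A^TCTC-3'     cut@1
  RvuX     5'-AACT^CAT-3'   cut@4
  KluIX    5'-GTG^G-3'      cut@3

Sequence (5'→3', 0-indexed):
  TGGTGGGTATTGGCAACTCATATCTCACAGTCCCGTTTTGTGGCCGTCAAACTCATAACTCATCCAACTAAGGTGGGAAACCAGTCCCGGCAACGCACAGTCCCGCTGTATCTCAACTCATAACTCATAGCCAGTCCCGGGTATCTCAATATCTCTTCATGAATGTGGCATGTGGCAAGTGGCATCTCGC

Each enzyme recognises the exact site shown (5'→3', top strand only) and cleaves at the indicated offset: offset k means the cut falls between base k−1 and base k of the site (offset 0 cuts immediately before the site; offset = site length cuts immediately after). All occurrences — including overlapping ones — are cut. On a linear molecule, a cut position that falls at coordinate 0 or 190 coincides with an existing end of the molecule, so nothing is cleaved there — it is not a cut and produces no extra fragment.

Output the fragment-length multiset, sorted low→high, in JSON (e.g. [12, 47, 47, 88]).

[3,4,5,6,7,7,7,7,8,8,8,9,9,9,10,11,12,13,15,16,16]

Per-enzyme occurrences:
  PtaVI (CAGTCCCG, off=3): starts [27, 81, 97, 131] → cuts [30, 84, 100, 134]
  FykX (ATCTC, off=1): starts [21, 109, 142, 150, 183] → cuts [22, 110, 143, 151, 184]
  RvuX (AACTCAT, off=4): starts [14, 49, 56, 114, 121] → cuts [18, 53, 60, 118, 125]
  KluIX (GTGG, off=3): starts [2, 39, 72, 164, 171, 178] → cuts [5, 42, 75, 167, 174, 181]

All cut coordinates (distinct, sorted): [5, 18, 22, 30, 42, 53, 60, 75, 84, 100, 110, 118, 125, 134, 143, 151, 167, 174, 181, 184]

Fragment lengths:
  [0,5): 5 bp
  [5,18): 13 bp
  [18,22): 4 bp
  [22,30): 8 bp
  [30,42): 12 bp
  [42,53): 11 bp
  [53,60): 7 bp
  [60,75): 15 bp
  [75,84): 9 bp
  [84,100): 16 bp
  [100,110): 10 bp
  [110,118): 8 bp
  [118,125): 7 bp
  [125,134): 9 bp
  [134,143): 9 bp
  [143,151): 8 bp
  [151,167): 16 bp
  [167,174): 7 bp
  [174,181): 7 bp
  [181,184): 3 bp
  [184,190): 6 bp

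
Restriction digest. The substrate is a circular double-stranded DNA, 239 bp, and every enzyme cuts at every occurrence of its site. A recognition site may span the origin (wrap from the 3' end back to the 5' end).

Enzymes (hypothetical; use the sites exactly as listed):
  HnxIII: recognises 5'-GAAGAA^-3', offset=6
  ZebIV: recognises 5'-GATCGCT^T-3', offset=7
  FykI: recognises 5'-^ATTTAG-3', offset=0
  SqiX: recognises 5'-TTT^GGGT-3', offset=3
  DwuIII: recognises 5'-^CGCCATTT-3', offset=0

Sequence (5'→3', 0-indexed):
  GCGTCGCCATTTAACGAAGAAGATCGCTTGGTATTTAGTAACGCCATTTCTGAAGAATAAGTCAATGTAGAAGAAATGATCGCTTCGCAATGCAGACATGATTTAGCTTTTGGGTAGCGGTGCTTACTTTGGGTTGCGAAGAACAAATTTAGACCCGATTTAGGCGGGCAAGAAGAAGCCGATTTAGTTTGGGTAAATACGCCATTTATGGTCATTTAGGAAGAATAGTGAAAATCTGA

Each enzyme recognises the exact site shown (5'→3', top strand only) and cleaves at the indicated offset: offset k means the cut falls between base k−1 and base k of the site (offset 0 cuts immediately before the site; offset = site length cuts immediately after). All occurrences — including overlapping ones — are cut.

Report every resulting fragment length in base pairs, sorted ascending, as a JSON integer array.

Site scan:
  HnxIII GAAGAA/6: at [15, 51, 69, 137, 171, 219] ⇒ [21, 57, 75, 143, 177, 225]
  ZebIV GATCGCTT/7: at [21, 77] ⇒ [28, 84]
  FykI ATTTAG/0: at [32, 100, 146, 157, 181, 213] ⇒ [32, 100, 146, 157, 181, 213]
  SqiX TTTGGGT/3: at [108, 127, 187] ⇒ [111, 130, 190]
  DwuIII CGCCATTT/0: at [4, 41, 199] ⇒ [4, 41, 199]

All cut coordinates (distinct, sorted): [4, 21, 28, 32, 41, 57, 75, 84, 100, 111, 130, 143, 146, 157, 177, 181, 190, 199, 213, 225]

Fragments:
  4→21: 17 bp
  21→28: 7 bp
  28→32: 4 bp
  32→41: 9 bp
  41→57: 16 bp
  57→75: 18 bp
  75→84: 9 bp
  84→100: 16 bp
  100→111: 11 bp
  111→130: 19 bp
  130→143: 13 bp
  143→146: 3 bp
  146→157: 11 bp
  157→177: 20 bp
  177→181: 4 bp
  181→190: 9 bp
  190→199: 9 bp
  199→213: 14 bp
  213→225: 12 bp
  225→4 (wrap): 239-225+4 = 18 bp

[3,4,4,7,9,9,9,9,11,11,12,13,14,16,16,17,18,18,19,20]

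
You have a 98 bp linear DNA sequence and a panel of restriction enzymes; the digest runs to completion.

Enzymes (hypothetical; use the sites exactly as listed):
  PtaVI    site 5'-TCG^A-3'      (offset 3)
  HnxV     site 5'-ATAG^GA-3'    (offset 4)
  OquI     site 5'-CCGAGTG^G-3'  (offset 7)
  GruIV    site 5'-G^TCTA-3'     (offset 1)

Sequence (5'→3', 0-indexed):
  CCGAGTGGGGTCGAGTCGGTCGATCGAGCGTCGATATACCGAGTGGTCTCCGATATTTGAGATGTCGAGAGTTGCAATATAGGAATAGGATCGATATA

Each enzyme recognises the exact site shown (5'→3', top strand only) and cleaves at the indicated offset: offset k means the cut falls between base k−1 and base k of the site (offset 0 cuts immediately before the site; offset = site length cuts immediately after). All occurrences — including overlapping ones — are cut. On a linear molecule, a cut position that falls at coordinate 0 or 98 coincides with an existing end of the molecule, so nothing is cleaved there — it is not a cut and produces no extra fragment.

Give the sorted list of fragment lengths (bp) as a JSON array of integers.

[4,5,5,6,6,7,7,9,12,15,22]

Per-enzyme occurrences:
  PtaVI (TCGA, off=3): starts [10, 19, 23, 30, 64, 90] → cuts [13, 22, 26, 33, 67, 93]
  HnxV (ATAGGA, off=4): starts [78, 84] → cuts [82, 88]
  OquI (CCGAGTGG, off=7): starts [0, 38] → cuts [7, 45]
  GruIV (GTCTA, off=1): no sites

Pooled cuts: [7, 13, 22, 26, 33, 45, 67, 82, 88, 93]

Fragments:
  [0,7): 7 bp
  [7,13): 6 bp
  [13,22): 9 bp
  [22,26): 4 bp
  [26,33): 7 bp
  [33,45): 12 bp
  [45,67): 22 bp
  [67,82): 15 bp
  [82,88): 6 bp
  [88,93): 5 bp
  [93,98): 5 bp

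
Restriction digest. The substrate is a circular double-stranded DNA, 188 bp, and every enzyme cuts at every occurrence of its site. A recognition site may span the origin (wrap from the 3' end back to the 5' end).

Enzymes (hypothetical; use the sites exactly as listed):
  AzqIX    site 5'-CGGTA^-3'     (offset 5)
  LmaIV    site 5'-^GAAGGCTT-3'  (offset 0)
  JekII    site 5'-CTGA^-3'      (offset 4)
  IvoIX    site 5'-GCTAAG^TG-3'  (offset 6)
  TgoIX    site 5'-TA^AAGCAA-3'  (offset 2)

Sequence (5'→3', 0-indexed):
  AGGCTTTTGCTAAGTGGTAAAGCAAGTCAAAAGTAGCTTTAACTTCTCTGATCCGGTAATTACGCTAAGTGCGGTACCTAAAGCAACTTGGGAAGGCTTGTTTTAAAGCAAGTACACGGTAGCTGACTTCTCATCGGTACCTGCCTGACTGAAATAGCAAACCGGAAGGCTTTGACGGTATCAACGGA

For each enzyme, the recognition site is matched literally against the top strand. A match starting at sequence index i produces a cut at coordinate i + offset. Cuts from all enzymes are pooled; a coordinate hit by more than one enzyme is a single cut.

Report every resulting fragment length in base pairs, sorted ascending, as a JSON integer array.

[4,4,5,5,6,7,7,9,11,11,12,13,14,16,16,16,32]

Site scan:
  AzqIX CGGTA/5: at [53, 71, 116, 134, 175] ⇒ [58, 76, 121, 139, 180]
  LmaIV GAAGGCTT/0: at [91, 164, 186] ⇒ [91, 164, 186]
  JekII CTGA/4: at [47, 122, 144, 148] ⇒ [51, 126, 148, 152]
  IvoIX GCTAAGTG/6: at [8, 63] ⇒ [14, 69]
  TgoIX TAAAGCAA/2: at [17, 78, 103] ⇒ [19, 80, 105]

All cut coordinates (distinct, sorted): [14, 19, 51, 58, 69, 76, 80, 91, 105, 121, 126, 139, 148, 152, 164, 180, 186]

Fragment lengths:
  14→19: 5 bp
  19→51: 32 bp
  51→58: 7 bp
  58→69: 11 bp
  69→76: 7 bp
  76→80: 4 bp
  80→91: 11 bp
  91→105: 14 bp
  105→121: 16 bp
  121→126: 5 bp
  126→139: 13 bp
  139→148: 9 bp
  148→152: 4 bp
  152→164: 12 bp
  164→180: 16 bp
  180→186: 6 bp
  186→14 (wrap): 188-186+14 = 16 bp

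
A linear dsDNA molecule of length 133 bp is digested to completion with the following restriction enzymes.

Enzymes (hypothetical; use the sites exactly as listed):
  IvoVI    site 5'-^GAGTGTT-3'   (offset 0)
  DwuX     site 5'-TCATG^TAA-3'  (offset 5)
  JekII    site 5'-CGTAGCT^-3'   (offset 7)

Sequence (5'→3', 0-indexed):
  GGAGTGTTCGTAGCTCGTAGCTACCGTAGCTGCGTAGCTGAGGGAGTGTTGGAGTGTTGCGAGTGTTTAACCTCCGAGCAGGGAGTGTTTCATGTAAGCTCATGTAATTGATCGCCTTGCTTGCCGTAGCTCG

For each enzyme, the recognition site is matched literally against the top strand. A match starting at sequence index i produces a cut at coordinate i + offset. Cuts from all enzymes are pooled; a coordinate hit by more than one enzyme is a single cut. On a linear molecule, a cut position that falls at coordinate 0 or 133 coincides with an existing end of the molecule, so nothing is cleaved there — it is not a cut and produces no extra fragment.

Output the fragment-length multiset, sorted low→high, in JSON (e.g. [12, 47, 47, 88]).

[1,2,4,7,8,8,9,9,10,12,14,22,27]

Scan for sites:
  IvoVI (GAGTGTT, off=0): starts [1, 43, 51, 60, 82] → cuts [1, 43, 51, 60, 82]
  DwuX (TCATGTAA, off=5): starts [89, 99] → cuts [94, 104]
  JekII (CGTAGCT, off=7): starts [8, 15, 24, 32, 124] → cuts [15, 22, 31, 39, 131]

Pooled cuts: [1, 15, 22, 31, 39, 43, 51, 60, 82, 94, 104, 131]

Fragments:
  [0,1): 1 bp
  [1,15): 14 bp
  [15,22): 7 bp
  [22,31): 9 bp
  [31,39): 8 bp
  [39,43): 4 bp
  [43,51): 8 bp
  [51,60): 9 bp
  [60,82): 22 bp
  [82,94): 12 bp
  [94,104): 10 bp
  [104,131): 27 bp
  [131,133): 2 bp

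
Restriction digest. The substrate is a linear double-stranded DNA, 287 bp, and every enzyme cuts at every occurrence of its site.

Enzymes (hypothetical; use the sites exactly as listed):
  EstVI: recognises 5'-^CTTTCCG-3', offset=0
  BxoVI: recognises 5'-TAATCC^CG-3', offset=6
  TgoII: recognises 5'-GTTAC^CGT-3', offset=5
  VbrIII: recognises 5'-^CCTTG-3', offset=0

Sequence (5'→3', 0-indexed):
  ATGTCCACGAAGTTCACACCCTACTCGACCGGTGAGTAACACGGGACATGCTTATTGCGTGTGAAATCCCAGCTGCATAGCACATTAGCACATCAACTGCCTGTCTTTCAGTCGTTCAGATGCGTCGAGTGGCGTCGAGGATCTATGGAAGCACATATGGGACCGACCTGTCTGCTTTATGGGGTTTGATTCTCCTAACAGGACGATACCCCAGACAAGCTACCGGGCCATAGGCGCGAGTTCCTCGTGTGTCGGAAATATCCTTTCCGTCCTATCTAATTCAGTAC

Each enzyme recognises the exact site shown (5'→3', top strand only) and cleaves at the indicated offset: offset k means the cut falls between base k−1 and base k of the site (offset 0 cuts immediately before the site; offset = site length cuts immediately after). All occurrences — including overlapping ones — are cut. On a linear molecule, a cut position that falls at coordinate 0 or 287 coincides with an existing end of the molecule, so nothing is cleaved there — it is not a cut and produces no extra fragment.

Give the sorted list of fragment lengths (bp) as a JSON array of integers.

Per-enzyme occurrences:
  EstVI (CTTTCCG, off=0): starts [262] → cuts [262]
  BxoVI (TAATCCCG, off=6): no sites
  TgoII (GTTACCGT, off=5): no sites
  VbrIII (CCTTG, off=0): no sites

Pooled cuts: [262]

Fragments:
  [0,262): 262 bp
  [262,287): 25 bp

[25,262]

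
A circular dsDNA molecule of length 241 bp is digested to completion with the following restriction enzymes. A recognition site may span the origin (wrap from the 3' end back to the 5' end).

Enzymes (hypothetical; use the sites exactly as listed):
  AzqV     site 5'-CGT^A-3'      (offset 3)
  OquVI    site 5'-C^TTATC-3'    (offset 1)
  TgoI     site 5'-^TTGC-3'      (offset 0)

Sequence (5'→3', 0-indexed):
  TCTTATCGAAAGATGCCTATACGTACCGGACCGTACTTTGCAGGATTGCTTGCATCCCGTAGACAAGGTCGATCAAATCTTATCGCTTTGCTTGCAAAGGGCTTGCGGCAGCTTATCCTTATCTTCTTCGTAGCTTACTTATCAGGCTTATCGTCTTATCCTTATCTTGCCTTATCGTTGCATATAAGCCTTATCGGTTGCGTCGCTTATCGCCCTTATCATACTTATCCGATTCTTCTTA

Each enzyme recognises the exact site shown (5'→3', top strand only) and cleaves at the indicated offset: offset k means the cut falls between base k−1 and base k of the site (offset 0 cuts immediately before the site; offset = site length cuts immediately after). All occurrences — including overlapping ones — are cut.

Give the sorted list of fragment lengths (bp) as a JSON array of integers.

Site scan:
  AzqV (CGTA, off=3): starts [21, 31, 57, 128] → cuts [24, 34, 60, 131]
  OquVI (CTTATC, off=1): starts [1, 78, 111, 117, 137, 146, 154, 160, 170, 189, 205, 214, 223, 237] → cuts [2, 79, 112, 118, 138, 147, 155, 161, 171, 190, 206, 215, 224, 238]
  TgoI (TTGC, off=0): starts [37, 45, 49, 87, 91, 102, 166, 177, 197] → cuts [37, 45, 49, 87, 91, 102, 166, 177, 197]

Pooled cuts: [2, 24, 34, 37, 45, 49, 60, 79, 87, 91, 102, 112, 118, 131, 138, 147, 155, 161, 166, 171, 177, 190, 197, 206, 215, 224, 238]

Fragment lengths:
  2→24: 22 bp
  24→34: 10 bp
  34→37: 3 bp
  37→45: 8 bp
  45→49: 4 bp
  49→60: 11 bp
  60→79: 19 bp
  79→87: 8 bp
  87→91: 4 bp
  91→102: 11 bp
  102→112: 10 bp
  112→118: 6 bp
  118→131: 13 bp
  131→138: 7 bp
  138→147: 9 bp
  147→155: 8 bp
  155→161: 6 bp
  161→166: 5 bp
  166→171: 5 bp
  171→177: 6 bp
  177→190: 13 bp
  190→197: 7 bp
  197→206: 9 bp
  206→215: 9 bp
  215→224: 9 bp
  224→238: 14 bp
  238→2 (wrap): 241-238+2 = 5 bp

[3,4,4,5,5,5,6,6,6,7,7,8,8,8,9,9,9,9,10,10,11,11,13,13,14,19,22]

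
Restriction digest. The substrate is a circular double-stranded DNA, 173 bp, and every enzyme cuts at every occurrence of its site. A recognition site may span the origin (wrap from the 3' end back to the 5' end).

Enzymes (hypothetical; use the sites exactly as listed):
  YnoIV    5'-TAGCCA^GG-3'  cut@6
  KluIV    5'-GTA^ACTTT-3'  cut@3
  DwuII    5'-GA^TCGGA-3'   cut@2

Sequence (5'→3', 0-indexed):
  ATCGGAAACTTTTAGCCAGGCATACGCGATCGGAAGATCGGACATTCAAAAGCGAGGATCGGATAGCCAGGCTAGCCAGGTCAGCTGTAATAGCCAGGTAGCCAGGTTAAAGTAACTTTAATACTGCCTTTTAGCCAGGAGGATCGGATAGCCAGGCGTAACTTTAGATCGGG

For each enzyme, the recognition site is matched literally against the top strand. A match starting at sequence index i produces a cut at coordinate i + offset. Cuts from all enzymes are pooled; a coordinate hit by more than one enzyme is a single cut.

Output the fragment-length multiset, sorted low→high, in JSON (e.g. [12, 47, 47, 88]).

Per-enzyme occurrences:
  YnoIV TAGCCAGG/6: at [12, 63, 72, 90, 98, 131, 148] ⇒ [18, 69, 78, 96, 104, 137, 154]
  KluIV GTAACTTT/3: at [111, 157] ⇒ [114, 160]
  DwuII GATCGGA/2: at [27, 35, 56, 141, 172] ⇒ [1, 29, 37, 58, 143]

Pooled cuts: [1, 18, 29, 37, 58, 69, 78, 96, 104, 114, 137, 143, 154, 160]

Fragments:
  1→18: 17 bp
  18→29: 11 bp
  29→37: 8 bp
  37→58: 21 bp
  58→69: 11 bp
  69→78: 9 bp
  78→96: 18 bp
  96→104: 8 bp
  104→114: 10 bp
  114→137: 23 bp
  137→143: 6 bp
  143→154: 11 bp
  154→160: 6 bp
  160→1 (wrap): 173-160+1 = 14 bp

[6,6,8,8,9,10,11,11,11,14,17,18,21,23]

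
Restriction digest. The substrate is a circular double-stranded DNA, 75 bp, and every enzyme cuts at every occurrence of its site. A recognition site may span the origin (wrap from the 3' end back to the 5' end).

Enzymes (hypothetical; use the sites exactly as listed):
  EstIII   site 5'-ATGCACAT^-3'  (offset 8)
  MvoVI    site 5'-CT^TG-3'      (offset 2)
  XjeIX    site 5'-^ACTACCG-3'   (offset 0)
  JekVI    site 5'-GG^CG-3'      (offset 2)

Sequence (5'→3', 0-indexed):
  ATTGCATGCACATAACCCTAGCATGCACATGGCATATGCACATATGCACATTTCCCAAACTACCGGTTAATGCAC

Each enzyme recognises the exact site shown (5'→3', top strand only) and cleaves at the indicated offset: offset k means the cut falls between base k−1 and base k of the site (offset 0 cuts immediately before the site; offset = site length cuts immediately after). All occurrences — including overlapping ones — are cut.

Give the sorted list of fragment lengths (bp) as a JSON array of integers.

Scan for sites:
  EstIII (ATGCACAT, off=8): starts [5, 22, 35, 43, 69] → cuts [2, 13, 30, 43, 51]
  MvoVI (CTTG, off=2): no sites
  XjeIX (ACTACCG, off=0): starts [58] → cuts [58]
  JekVI (GGCG, off=2): no sites

All cut coordinates (distinct, sorted): [2, 13, 30, 43, 51, 58]

Fragment lengths:
  2→13: 11 bp
  13→30: 17 bp
  30→43: 13 bp
  43→51: 8 bp
  51→58: 7 bp
  58→2 (wrap): 75-58+2 = 19 bp

[7,8,11,13,17,19]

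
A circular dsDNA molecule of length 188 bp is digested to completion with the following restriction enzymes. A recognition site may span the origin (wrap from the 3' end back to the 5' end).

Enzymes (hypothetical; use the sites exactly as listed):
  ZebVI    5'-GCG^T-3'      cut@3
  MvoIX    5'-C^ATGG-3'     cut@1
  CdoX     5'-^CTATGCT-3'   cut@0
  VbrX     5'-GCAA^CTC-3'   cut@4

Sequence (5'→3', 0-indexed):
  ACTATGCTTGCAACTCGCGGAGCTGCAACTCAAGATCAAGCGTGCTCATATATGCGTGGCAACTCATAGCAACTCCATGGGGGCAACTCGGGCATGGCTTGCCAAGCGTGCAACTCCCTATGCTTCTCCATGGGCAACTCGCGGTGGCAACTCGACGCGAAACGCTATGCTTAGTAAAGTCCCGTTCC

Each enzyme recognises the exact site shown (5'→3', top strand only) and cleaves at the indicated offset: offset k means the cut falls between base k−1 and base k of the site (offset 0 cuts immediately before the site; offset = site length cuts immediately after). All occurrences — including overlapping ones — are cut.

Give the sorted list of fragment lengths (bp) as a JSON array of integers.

Per-enzyme occurrences:
  ZebVI GCGT/3: at [39, 53, 105] ⇒ [42, 56, 108]
  MvoIX CATGG/1: at [75, 92, 128] ⇒ [76, 93, 129]
  CdoX CTATGCT/0: at [1, 117, 164] ⇒ [1, 117, 164]
  VbrX GCAACTC/4: at [9, 24, 58, 68, 82, 109, 133, 146] ⇒ [13, 28, 62, 72, 86, 113, 137, 150]

All cut coordinates (distinct, sorted): [1, 13, 28, 42, 56, 62, 72, 76, 86, 93, 108, 113, 117, 129, 137, 150, 164]

Fragment lengths:
  1→13: 12 bp
  13→28: 15 bp
  28→42: 14 bp
  42→56: 14 bp
  56→62: 6 bp
  62→72: 10 bp
  72→76: 4 bp
  76→86: 10 bp
  86→93: 7 bp
  93→108: 15 bp
  108→113: 5 bp
  113→117: 4 bp
  117→129: 12 bp
  129→137: 8 bp
  137→150: 13 bp
  150→164: 14 bp
  164→1 (wrap): 188-164+1 = 25 bp

[4,4,5,6,7,8,10,10,12,12,13,14,14,14,15,15,25]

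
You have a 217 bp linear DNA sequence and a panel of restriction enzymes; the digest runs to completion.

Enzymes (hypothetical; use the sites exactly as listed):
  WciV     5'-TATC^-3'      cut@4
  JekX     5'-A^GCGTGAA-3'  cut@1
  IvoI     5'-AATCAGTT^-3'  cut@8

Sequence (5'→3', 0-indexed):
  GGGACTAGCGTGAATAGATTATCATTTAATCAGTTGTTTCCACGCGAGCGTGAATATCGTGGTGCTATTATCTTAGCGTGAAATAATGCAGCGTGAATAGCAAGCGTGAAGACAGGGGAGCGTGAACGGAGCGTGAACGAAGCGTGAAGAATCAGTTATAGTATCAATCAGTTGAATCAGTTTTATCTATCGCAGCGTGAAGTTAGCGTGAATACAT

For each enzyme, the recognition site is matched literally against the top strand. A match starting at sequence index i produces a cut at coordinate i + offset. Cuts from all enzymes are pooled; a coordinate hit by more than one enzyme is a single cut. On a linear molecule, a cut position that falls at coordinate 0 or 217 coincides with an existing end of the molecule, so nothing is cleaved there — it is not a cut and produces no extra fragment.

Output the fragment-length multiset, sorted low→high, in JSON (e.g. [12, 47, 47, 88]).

[3,3,4,5,7,8,8,9,11,11,11,11,12,12,12,13,14,15,16,16,16]

Scan for sites:
  WciV (TATC, off=4): starts [19, 54, 68, 161, 183, 187] → cuts [23, 58, 72, 165, 187, 191]
  JekX (AGCGTGAA, off=1): starts [6, 46, 74, 89, 102, 118, 129, 140, 193, 204] → cuts [7, 47, 75, 90, 103, 119, 130, 141, 194, 205]
  IvoI (AATCAGTT, off=8): starts [27, 149, 165, 174] → cuts [35, 157, 173, 182]

All cut coordinates (distinct, sorted): [7, 23, 35, 47, 58, 72, 75, 90, 103, 119, 130, 141, 157, 165, 173, 182, 187, 191, 194, 205]

Fragments:
  [0,7): 7 bp
  [7,23): 16 bp
  [23,35): 12 bp
  [35,47): 12 bp
  [47,58): 11 bp
  [58,72): 14 bp
  [72,75): 3 bp
  [75,90): 15 bp
  [90,103): 13 bp
  [103,119): 16 bp
  [119,130): 11 bp
  [130,141): 11 bp
  [141,157): 16 bp
  [157,165): 8 bp
  [165,173): 8 bp
  [173,182): 9 bp
  [182,187): 5 bp
  [187,191): 4 bp
  [191,194): 3 bp
  [194,205): 11 bp
  [205,217): 12 bp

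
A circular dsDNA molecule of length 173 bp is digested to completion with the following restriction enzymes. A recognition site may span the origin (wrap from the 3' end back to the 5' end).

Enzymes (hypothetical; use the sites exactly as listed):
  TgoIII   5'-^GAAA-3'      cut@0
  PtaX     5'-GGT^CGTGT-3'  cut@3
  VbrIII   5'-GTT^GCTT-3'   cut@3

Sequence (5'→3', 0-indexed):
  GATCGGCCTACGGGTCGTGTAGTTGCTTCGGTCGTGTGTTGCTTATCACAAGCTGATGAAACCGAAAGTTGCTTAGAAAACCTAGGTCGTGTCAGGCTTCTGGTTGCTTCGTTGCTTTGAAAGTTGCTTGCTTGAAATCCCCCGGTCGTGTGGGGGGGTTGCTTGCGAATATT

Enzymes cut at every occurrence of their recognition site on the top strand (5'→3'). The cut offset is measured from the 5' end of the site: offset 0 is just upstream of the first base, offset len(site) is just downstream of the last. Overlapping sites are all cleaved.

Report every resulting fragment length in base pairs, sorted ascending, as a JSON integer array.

Per-enzyme occurrences:
  TgoIII (GAAA, off=0): starts [57, 63, 75, 118, 133] → cuts [57, 63, 75, 118, 133]
  PtaX (GGTCGTGT, off=3): starts [12, 29, 84, 143] → cuts [15, 32, 87, 146]
  VbrIII (GTTGCTT, off=3): starts [21, 37, 67, 102, 110, 122, 157] → cuts [24, 40, 70, 105, 113, 125, 160]

Pooled cuts: [15, 24, 32, 40, 57, 63, 70, 75, 87, 105, 113, 118, 125, 133, 146, 160]

Fragments:
  15→24: 9 bp
  24→32: 8 bp
  32→40: 8 bp
  40→57: 17 bp
  57→63: 6 bp
  63→70: 7 bp
  70→75: 5 bp
  75→87: 12 bp
  87→105: 18 bp
  105→113: 8 bp
  113→118: 5 bp
  118→125: 7 bp
  125→133: 8 bp
  133→146: 13 bp
  146→160: 14 bp
  160→15 (wrap): 173-160+15 = 28 bp

[5,5,6,7,7,8,8,8,8,9,12,13,14,17,18,28]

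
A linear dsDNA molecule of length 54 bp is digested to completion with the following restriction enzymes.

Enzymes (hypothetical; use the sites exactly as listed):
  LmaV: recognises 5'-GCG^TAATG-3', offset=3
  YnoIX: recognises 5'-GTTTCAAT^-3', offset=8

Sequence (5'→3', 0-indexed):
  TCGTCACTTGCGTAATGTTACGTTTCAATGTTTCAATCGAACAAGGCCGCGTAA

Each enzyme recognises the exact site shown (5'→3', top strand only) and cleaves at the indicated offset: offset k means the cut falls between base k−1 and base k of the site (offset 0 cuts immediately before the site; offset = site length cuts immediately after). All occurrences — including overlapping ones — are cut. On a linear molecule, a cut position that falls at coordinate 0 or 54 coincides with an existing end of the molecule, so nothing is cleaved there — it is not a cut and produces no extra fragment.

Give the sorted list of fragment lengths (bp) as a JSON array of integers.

Site scan:
  LmaV (GCGTAATG, off=3): starts [9] → cuts [12]
  YnoIX (GTTTCAAT, off=8): starts [21, 29] → cuts [29, 37]

All cut coordinates (distinct, sorted): [12, 29, 37]

Fragments:
  [0,12): 12 bp
  [12,29): 17 bp
  [29,37): 8 bp
  [37,54): 17 bp

[8,12,17,17]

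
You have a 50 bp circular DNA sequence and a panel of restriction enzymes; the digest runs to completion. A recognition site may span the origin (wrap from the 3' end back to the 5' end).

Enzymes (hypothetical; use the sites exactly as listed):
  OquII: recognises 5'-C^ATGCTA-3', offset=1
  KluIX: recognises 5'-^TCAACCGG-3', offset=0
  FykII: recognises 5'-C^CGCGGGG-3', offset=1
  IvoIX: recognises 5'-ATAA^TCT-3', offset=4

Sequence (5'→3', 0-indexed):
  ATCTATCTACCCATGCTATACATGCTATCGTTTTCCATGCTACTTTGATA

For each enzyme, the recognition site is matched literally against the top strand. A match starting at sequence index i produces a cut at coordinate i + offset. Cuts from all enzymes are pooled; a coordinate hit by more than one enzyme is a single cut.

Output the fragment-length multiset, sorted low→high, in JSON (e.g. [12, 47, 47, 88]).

[9,11,15,15]

Scan for sites:
  OquII (CATGCTA, off=1): starts [11, 20, 35] → cuts [12, 21, 36]
  KluIX (TCAACCGG, off=0): no sites
  FykII (CCGCGGGG, off=1): no sites
  IvoIX (ATAATCT, off=4): starts [47] → cuts [1]

Pooled cuts: [1, 12, 21, 36]

Fragments:
  1→12: 11 bp
  12→21: 9 bp
  21→36: 15 bp
  36→1 (wrap): 50-36+1 = 15 bp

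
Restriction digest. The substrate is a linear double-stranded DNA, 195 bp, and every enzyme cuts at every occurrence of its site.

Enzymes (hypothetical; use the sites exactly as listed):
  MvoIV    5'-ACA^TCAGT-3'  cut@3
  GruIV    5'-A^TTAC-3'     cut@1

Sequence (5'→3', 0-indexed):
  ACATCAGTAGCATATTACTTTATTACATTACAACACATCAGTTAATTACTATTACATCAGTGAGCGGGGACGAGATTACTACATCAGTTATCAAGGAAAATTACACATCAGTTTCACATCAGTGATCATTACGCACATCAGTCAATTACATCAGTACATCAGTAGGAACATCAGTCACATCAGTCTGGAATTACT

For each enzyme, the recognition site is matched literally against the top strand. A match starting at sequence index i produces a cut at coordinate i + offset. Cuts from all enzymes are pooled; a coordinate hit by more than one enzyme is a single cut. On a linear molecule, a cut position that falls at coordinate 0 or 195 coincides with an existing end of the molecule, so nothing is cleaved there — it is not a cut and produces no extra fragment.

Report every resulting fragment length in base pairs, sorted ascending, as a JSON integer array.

Scan for sites:
  MvoIV ACATCAGT/3: at [0, 34, 53, 80, 104, 115, 134, 147, 155, 167, 176] ⇒ [3, 37, 56, 83, 107, 118, 137, 150, 158, 170, 179]
  GruIV ATTAC/1: at [13, 21, 26, 44, 50, 74, 99, 127, 144, 189] ⇒ [14, 22, 27, 45, 51, 75, 100, 128, 145, 190]

Pooled cuts: [3, 14, 22, 27, 37, 45, 51, 56, 75, 83, 100, 107, 118, 128, 137, 145, 150, 158, 170, 179, 190]

Fragments:
  [0,3): 3 bp
  [3,14): 11 bp
  [14,22): 8 bp
  [22,27): 5 bp
  [27,37): 10 bp
  [37,45): 8 bp
  [45,51): 6 bp
  [51,56): 5 bp
  [56,75): 19 bp
  [75,83): 8 bp
  [83,100): 17 bp
  [100,107): 7 bp
  [107,118): 11 bp
  [118,128): 10 bp
  [128,137): 9 bp
  [137,145): 8 bp
  [145,150): 5 bp
  [150,158): 8 bp
  [158,170): 12 bp
  [170,179): 9 bp
  [179,190): 11 bp
  [190,195): 5 bp

[3,5,5,5,5,6,7,8,8,8,8,8,9,9,10,10,11,11,11,12,17,19]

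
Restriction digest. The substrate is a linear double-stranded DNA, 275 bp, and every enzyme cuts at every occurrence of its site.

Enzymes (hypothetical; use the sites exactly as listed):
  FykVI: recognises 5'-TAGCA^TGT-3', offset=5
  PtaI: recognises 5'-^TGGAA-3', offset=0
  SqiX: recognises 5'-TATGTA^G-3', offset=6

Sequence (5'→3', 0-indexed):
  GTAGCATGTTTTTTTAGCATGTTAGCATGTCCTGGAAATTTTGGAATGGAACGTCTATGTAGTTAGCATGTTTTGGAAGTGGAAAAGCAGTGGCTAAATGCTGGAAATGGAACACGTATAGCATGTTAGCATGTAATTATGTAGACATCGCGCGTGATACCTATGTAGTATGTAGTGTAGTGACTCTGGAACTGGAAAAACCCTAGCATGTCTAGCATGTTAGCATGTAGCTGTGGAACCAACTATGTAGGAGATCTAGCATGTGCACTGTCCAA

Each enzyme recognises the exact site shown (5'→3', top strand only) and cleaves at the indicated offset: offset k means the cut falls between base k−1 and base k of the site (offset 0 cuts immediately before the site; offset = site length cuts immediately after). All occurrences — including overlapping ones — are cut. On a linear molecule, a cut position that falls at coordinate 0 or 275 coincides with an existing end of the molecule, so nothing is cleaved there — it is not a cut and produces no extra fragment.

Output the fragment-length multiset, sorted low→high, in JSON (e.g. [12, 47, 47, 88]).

[5,5,5,6,6,6,6,7,7,8,8,8,8,9,9,12,12,12,13,14,15,16,16,16,22,24]

Scan for sites:
  FykVI TAGCATGT/5: at [1, 14, 22, 63, 118, 126, 203, 212, 220, 256] ⇒ [6, 19, 27, 68, 123, 131, 208, 217, 225, 261]
  PtaI TGGAA/0: at [32, 41, 46, 73, 79, 101, 107, 186, 192, 233] ⇒ [32, 41, 46, 73, 79, 101, 107, 186, 192, 233]
  SqiX TATGTAG/6: at [55, 137, 161, 168, 243] ⇒ [61, 143, 167, 174, 249]

All cut coordinates (distinct, sorted): [6, 19, 27, 32, 41, 46, 61, 68, 73, 79, 101, 107, 123, 131, 143, 167, 174, 186, 192, 208, 217, 225, 233, 249, 261]

Fragments:
  [0,6): 6 bp
  [6,19): 13 bp
  [19,27): 8 bp
  [27,32): 5 bp
  [32,41): 9 bp
  [41,46): 5 bp
  [46,61): 15 bp
  [61,68): 7 bp
  [68,73): 5 bp
  [73,79): 6 bp
  [79,101): 22 bp
  [101,107): 6 bp
  [107,123): 16 bp
  [123,131): 8 bp
  [131,143): 12 bp
  [143,167): 24 bp
  [167,174): 7 bp
  [174,186): 12 bp
  [186,192): 6 bp
  [192,208): 16 bp
  [208,217): 9 bp
  [217,225): 8 bp
  [225,233): 8 bp
  [233,249): 16 bp
  [249,261): 12 bp
  [261,275): 14 bp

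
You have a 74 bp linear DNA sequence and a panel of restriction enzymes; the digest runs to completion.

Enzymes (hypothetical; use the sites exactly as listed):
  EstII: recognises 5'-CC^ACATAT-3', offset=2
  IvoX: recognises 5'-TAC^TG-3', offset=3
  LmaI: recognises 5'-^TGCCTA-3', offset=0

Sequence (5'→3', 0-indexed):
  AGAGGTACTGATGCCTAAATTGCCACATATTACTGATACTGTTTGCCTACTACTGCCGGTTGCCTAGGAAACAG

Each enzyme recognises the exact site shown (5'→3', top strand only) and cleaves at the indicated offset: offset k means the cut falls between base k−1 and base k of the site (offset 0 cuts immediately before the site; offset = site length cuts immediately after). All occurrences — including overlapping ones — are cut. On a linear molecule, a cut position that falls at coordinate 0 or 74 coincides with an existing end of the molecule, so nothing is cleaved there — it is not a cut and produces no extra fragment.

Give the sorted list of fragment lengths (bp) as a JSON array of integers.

Scan for sites:
  EstII (CCACATAT, off=2): starts [22] → cuts [24]
  IvoX (TACTG, off=3): starts [5, 30, 36, 50] → cuts [8, 33, 39, 53]
  LmaI (TGCCTA, off=0): starts [11, 43, 60] → cuts [11, 43, 60]

All cut coordinates (distinct, sorted): [8, 11, 24, 33, 39, 43, 53, 60]

Fragments:
  [0,8): 8 bp
  [8,11): 3 bp
  [11,24): 13 bp
  [24,33): 9 bp
  [33,39): 6 bp
  [39,43): 4 bp
  [43,53): 10 bp
  [53,60): 7 bp
  [60,74): 14 bp

[3,4,6,7,8,9,10,13,14]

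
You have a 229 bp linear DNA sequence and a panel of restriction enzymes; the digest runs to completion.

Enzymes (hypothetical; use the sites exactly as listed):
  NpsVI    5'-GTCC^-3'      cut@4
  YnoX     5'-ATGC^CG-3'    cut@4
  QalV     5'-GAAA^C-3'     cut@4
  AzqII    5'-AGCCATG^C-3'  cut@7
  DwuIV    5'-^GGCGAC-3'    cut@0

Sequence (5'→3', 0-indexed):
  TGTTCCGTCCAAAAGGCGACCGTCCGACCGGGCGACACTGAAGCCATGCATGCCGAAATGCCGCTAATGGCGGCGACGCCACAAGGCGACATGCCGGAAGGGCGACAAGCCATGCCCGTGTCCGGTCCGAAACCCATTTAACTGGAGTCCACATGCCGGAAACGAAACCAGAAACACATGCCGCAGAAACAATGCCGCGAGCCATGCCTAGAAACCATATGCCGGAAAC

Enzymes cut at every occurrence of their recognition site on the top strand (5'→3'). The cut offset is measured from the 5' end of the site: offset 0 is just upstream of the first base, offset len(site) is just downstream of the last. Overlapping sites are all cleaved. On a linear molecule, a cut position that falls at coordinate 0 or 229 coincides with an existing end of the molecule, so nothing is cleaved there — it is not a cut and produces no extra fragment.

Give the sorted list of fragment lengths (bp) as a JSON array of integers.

Scan for sites:
  NpsVI (GTCC, off=4): starts [6, 21, 119, 124, 146] → cuts [10, 25, 123, 128, 150]
  YnoX (ATGCCG, off=4): starts [49, 57, 90, 152, 177, 191, 218] → cuts [53, 61, 94, 156, 181, 195, 222]
  QalV (GAAAC, off=4): starts [128, 158, 163, 170, 185, 210, 224] → cuts [132, 162, 167, 174, 189, 214, 228]
  AzqII (AGCCATGC, off=7): starts [41, 107, 199] → cuts [48, 114, 206]
  DwuIV (GGCGAC, off=0): starts [14, 30, 71, 84, 100] → cuts [14, 30, 71, 84, 100]

All cut coordinates (distinct, sorted): [10, 14, 25, 30, 48, 53, 61, 71, 84, 94, 100, 114, 123, 128, 132, 150, 156, 162, 167, 174, 181, 189, 195, 206, 214, 222, 228]

Fragments:
  [0,10): 10 bp
  [10,14): 4 bp
  [14,25): 11 bp
  [25,30): 5 bp
  [30,48): 18 bp
  [48,53): 5 bp
  [53,61): 8 bp
  [61,71): 10 bp
  [71,84): 13 bp
  [84,94): 10 bp
  [94,100): 6 bp
  [100,114): 14 bp
  [114,123): 9 bp
  [123,128): 5 bp
  [128,132): 4 bp
  [132,150): 18 bp
  [150,156): 6 bp
  [156,162): 6 bp
  [162,167): 5 bp
  [167,174): 7 bp
  [174,181): 7 bp
  [181,189): 8 bp
  [189,195): 6 bp
  [195,206): 11 bp
  [206,214): 8 bp
  [214,222): 8 bp
  [222,228): 6 bp
  [228,229): 1 bp

[1,4,4,5,5,5,5,6,6,6,6,6,7,7,8,8,8,8,9,10,10,10,11,11,13,14,18,18]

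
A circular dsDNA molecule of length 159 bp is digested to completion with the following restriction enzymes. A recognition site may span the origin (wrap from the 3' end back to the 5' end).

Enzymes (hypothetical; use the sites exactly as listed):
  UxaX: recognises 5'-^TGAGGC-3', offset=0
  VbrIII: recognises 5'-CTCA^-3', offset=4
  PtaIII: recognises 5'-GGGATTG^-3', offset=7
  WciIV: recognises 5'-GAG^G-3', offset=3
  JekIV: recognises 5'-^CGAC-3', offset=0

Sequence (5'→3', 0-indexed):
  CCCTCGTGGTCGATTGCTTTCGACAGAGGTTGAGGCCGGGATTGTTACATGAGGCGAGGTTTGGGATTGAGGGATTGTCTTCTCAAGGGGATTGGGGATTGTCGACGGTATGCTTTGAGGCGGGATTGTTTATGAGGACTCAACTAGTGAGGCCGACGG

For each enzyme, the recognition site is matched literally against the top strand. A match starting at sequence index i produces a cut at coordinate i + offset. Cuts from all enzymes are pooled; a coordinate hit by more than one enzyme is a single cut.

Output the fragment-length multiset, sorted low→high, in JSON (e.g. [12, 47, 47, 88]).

Site scan:
  UxaX (TGAGGC, off=0): starts [30, 49, 115, 147] → cuts [30, 49, 115, 147]
  VbrIII (CTCA, off=4): starts [81, 138] → cuts [85, 142]
  PtaIII (GGGATTG, off=7): starts [37, 62, 70, 87, 94, 121] → cuts [44, 69, 77, 94, 101, 128]
  WciIV (GAGG, off=3): starts [25, 31, 50, 55, 68, 116, 133, 148] → cuts [28, 34, 53, 58, 71, 119, 136, 151]
  JekIV (CGAC, off=0): starts [20, 102, 153] → cuts [20, 102, 153]

All cut coordinates (distinct, sorted): [20, 28, 30, 34, 44, 49, 53, 58, 69, 71, 77, 85, 94, 101, 102, 115, 119, 128, 136, 142, 147, 151, 153]

Fragments:
  20→28: 8 bp
  28→30: 2 bp
  30→34: 4 bp
  34→44: 10 bp
  44→49: 5 bp
  49→53: 4 bp
  53→58: 5 bp
  58→69: 11 bp
  69→71: 2 bp
  71→77: 6 bp
  77→85: 8 bp
  85→94: 9 bp
  94→101: 7 bp
  101→102: 1 bp
  102→115: 13 bp
  115→119: 4 bp
  119→128: 9 bp
  128→136: 8 bp
  136→142: 6 bp
  142→147: 5 bp
  147→151: 4 bp
  151→153: 2 bp
  153→20 (wrap): 159-153+20 = 26 bp

[1,2,2,2,4,4,4,4,5,5,5,6,6,7,8,8,8,9,9,10,11,13,26]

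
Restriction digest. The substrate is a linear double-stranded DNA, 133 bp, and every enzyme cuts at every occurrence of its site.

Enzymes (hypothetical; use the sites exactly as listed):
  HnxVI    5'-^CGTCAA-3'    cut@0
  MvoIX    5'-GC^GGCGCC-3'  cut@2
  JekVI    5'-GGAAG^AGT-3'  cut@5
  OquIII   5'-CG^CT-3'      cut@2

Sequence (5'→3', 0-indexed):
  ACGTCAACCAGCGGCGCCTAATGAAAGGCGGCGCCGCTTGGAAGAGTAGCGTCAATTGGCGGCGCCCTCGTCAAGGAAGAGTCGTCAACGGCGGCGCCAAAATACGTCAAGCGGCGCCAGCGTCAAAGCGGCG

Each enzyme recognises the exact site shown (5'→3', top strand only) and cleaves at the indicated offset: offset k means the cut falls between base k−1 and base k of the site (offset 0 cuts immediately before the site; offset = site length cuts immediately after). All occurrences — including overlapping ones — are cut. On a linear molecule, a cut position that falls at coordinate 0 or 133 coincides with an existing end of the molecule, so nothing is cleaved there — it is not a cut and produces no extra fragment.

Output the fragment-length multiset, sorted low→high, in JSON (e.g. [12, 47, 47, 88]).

Per-enzyme occurrences:
  HnxVI (CGTCAA, off=0): starts [1, 49, 68, 82, 104, 120] → cuts [1, 49, 68, 82, 104, 120]
  MvoIX (GCGGCGCC, off=2): starts [10, 27, 58, 90, 110] → cuts [12, 29, 60, 92, 112]
  JekVI (GGAAGAGT, off=5): starts [39, 74] → cuts [44, 79]
  OquIII (CGCT, off=2): starts [34] → cuts [36]

All cut coordinates (distinct, sorted): [1, 12, 29, 36, 44, 49, 60, 68, 79, 82, 92, 104, 112, 120]

Fragments:
  [0,1): 1 bp
  [1,12): 11 bp
  [12,29): 17 bp
  [29,36): 7 bp
  [36,44): 8 bp
  [44,49): 5 bp
  [49,60): 11 bp
  [60,68): 8 bp
  [68,79): 11 bp
  [79,82): 3 bp
  [82,92): 10 bp
  [92,104): 12 bp
  [104,112): 8 bp
  [112,120): 8 bp
  [120,133): 13 bp

[1,3,5,7,8,8,8,8,10,11,11,11,12,13,17]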